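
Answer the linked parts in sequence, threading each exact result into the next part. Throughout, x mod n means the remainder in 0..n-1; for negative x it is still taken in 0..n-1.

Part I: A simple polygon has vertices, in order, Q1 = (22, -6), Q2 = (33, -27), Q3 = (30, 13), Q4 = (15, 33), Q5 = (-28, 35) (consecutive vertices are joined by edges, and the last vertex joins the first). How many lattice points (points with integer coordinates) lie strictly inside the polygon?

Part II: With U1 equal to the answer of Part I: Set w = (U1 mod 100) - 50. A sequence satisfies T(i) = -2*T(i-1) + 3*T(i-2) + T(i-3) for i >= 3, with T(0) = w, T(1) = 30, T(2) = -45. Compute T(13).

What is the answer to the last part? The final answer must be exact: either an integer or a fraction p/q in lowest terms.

6886528

Part I: cross terms: (22*-27 - 33*-6)=-396, (33*13 - 30*-27)=1239, (30*33 - 15*13)=795, (15*35 - -28*33)=1449, (-28*-6 - 22*35)=-602; twice the area = |2485| = 2485; area = 2485/2; boundary points = 1 + 1 + 5 + 1 + 1 = 9; strictly interior points = area - boundary/2 + 1 = 1239; answer 1239
Part II: U1 = 1239; w = -11; T(3) = -2*(-45) + 3*(30) + 1*(-11) = 169; iterating: T(3)=169, T(4)=-443, T(5)=1348, T(6)=-3856, T(7)=11313, T(8)=-32846, T(9)=95775, T(10)=-278775, T(11)=812029, T(12)=-2364608, T(13)=6886528; answer 6886528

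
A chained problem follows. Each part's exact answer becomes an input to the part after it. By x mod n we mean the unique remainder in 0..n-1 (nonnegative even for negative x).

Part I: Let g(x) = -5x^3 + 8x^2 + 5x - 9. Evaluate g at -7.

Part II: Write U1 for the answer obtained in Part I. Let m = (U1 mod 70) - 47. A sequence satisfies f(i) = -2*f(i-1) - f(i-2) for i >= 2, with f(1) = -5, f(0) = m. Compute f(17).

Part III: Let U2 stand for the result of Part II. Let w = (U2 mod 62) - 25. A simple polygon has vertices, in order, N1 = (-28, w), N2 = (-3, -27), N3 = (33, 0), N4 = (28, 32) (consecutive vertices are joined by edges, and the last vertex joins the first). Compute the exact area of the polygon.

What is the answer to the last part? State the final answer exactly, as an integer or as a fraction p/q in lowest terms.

Part I: -5*(-7)^3 + 8*(-7)^2 + 5*(-7)^1 - 9 = (1715) + (392) + (-35) + (-9) = 2063; answer 2063
Part II: U1 = 2063; m = -14; f(2) = -2*(-5) - 1*(-14) = 24; iterating: f(2)=24, f(3)=-43, f(4)=62, f(5)=-81, f(6)=100, f(7)=-119, f(8)=138, f(9)=-157, f(10)=176, f(11)=-195, f(12)=214, f(13)=-233, f(14)=252, f(15)=-271, f(16)=290, f(17)=-309; answer -309
Part III: U2 = -309; w = -24; cross terms: (-28*-27 - -3*-24)=684, (-3*0 - 33*-27)=891, (33*32 - 28*0)=1056, (28*-24 - -28*32)=224; twice the area = |2855| = 2855; area = 2855/2; answer 2855/2

2855/2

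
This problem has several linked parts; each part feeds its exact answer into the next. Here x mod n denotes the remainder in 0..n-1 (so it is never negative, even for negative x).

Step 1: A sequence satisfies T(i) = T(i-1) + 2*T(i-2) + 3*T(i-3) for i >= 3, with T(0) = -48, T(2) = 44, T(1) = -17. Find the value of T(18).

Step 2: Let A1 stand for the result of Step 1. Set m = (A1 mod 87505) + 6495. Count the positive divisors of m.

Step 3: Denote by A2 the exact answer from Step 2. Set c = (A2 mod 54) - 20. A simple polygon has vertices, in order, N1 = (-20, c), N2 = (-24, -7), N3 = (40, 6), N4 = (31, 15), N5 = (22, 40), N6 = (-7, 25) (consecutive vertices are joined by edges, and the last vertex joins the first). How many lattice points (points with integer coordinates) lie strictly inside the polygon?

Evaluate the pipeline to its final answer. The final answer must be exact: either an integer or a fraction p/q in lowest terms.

Step 1: T(3) = 1*(44) + 2*(-17) + 3*(-48) = -134; iterating: T(3)=-134, T(4)=-97, T(5)=-233, T(6)=-829, T(7)=-1586, T(8)=-3943, T(9)=-9602, T(10)=-22246, T(11)=-53279, T(12)=-126577, T(13)=-299873, T(14)=-712864, T(15)=-1692341, T(16)=-4017688, T(17)=-9540962, T(18)=-22653361; answer -22653361
Step 2: A1 = -22653361; m = 16929; 16929 = 3^4 * 11 * 19; number of divisors = (4+1) * (1+1) * (1+1) = 20; answer 20
Step 3: A2 = 20; c = 0; cross terms: (-20*-7 - -24*0)=140, (-24*6 - 40*-7)=136, (40*15 - 31*6)=414, (31*40 - 22*15)=910, (22*25 - -7*40)=830, (-7*0 - -20*25)=500; twice the area = |2930| = 2930; area = 1465; boundary points = 1 + 1 + 9 + 1 + 1 + 1 = 14; strictly interior points = area - boundary/2 + 1 = 1459; answer 1459

1459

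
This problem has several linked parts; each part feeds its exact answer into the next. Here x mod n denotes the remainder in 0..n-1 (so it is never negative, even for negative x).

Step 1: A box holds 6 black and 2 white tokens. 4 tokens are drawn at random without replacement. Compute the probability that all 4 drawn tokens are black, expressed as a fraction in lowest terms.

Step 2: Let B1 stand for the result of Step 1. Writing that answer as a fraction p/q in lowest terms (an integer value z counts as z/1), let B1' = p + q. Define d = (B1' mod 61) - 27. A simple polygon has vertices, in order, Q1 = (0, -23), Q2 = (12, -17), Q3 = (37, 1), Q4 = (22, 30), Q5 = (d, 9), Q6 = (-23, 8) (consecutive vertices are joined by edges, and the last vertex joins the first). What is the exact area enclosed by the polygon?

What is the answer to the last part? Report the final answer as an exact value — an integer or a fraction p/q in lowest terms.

Step 1: total draws C(8,4) = 70; favorable C(6,4) = 15; P = 3/14; answer 3/14
Step 2: B1 = 3/14; threaded value p + q = 17; d = -10; cross terms: (0*-17 - 12*-23)=276, (12*1 - 37*-17)=641, (37*30 - 22*1)=1088, (22*9 - -10*30)=498, (-10*8 - -23*9)=127, (-23*-23 - 0*8)=529; twice the area = |3159| = 3159; area = 3159/2; answer 3159/2

3159/2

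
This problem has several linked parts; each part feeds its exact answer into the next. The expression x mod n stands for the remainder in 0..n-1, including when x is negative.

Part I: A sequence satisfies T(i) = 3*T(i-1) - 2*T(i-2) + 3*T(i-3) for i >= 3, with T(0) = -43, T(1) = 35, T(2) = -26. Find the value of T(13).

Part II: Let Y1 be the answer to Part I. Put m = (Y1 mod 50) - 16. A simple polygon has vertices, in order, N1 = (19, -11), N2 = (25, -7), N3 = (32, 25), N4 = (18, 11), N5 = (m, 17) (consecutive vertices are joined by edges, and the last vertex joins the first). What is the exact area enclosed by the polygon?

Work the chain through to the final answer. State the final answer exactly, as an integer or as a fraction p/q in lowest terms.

Part I: T(3) = 3*(-26) - 2*(35) + 3*(-43) = -277; iterating: T(3)=-277, T(4)=-674, T(5)=-1546, T(6)=-4121, T(7)=-11293, T(8)=-30275, T(9)=-80602, T(10)=-215135, T(11)=-575026, T(12)=-1536614, T(13)=-4105195; answer -4105195
Part II: Y1 = -4105195; m = -11; cross terms: (19*-7 - 25*-11)=142, (25*25 - 32*-7)=849, (32*11 - 18*25)=-98, (18*17 - -11*11)=427, (-11*-11 - 19*17)=-202; twice the area = |1118| = 1118; area = 559; answer 559

559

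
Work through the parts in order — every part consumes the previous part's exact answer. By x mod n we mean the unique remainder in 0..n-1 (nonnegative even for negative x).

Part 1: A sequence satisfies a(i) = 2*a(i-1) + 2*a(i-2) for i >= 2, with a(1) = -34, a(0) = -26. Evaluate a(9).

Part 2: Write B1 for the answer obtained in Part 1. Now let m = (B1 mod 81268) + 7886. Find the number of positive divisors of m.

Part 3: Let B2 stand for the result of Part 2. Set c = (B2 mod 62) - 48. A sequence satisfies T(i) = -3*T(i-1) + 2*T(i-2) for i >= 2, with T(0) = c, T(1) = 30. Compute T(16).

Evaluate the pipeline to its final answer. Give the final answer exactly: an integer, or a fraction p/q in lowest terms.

-8528085250

Part 1: a(2) = 2*(-34) + 2*(-26) = -120; iterating: a(2)=-120, a(3)=-308, a(4)=-856, a(5)=-2328, a(6)=-6368, a(7)=-17392, a(8)=-47520, a(9)=-129824; answer -129824
Part 2: B1 = -129824; m = 40598; 40598 = 2 * 53 * 383; number of divisors = (1+1) * (1+1) * (1+1) = 8; answer 8
Part 3: B2 = 8; c = -40; T(2) = -3*(30) + 2*(-40) = -170; iterating: T(2)=-170, T(3)=570, T(4)=-2050, T(5)=7290, T(6)=-25970, T(7)=92490, T(8)=-329410, T(9)=1173210, T(10)=-4178450, T(11)=14881770, T(12)=-53002210, T(13)=188770170, T(14)=-672314930, T(15)=2394485130, T(16)=-8528085250; answer -8528085250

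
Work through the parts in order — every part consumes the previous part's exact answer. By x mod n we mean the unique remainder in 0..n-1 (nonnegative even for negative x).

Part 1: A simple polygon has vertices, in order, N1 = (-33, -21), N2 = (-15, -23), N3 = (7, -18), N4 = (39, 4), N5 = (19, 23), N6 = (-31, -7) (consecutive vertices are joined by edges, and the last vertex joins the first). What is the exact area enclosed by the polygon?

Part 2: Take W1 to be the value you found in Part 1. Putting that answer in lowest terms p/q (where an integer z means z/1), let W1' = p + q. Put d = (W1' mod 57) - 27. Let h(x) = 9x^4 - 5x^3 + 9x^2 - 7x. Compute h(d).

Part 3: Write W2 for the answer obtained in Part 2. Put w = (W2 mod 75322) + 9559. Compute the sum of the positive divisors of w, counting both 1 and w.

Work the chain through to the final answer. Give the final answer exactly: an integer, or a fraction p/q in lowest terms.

43920

Part 1: cross terms: (-33*-23 - -15*-21)=444, (-15*-18 - 7*-23)=431, (7*4 - 39*-18)=730, (39*23 - 19*4)=821, (19*-7 - -31*23)=580, (-31*-21 - -33*-7)=420; twice the area = |3426| = 3426; area = 1713; answer 1713
Part 2: W1 = 1713; threaded value p + q = 1714; d = -23; 9*(-23)^4 - 5*(-23)^3 + 9*(-23)^2 - 7*(-23)^1 = (2518569) + (60835) + (4761) + (161) = 2584326; answer 2584326
Part 3: W2 = 2584326; w = 32937; 32937 = 3 * 10979; sigma = (1 + 3) * (1 + 10979) = 4 * 10980 = 43920; answer 43920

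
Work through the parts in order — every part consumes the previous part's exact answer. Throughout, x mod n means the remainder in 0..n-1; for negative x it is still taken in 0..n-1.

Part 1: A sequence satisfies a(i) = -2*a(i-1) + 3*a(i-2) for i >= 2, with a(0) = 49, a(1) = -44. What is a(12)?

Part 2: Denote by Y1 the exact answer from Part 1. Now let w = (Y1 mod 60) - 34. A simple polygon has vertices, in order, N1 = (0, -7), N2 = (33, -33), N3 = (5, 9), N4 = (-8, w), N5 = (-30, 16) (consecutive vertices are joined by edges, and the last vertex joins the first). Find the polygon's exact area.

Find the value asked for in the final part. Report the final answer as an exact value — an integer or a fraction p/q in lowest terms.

Part 1: a(2) = -2*(-44) + 3*(49) = 235; iterating: a(2)=235, a(3)=-602, a(4)=1909, a(5)=-5624, a(6)=16975, a(7)=-50822, a(8)=152569, a(9)=-457604, a(10)=1372915, a(11)=-4118642, a(12)=12356029; answer 12356029
Part 2: Y1 = 12356029; w = 15; cross terms: (0*-33 - 33*-7)=231, (33*9 - 5*-33)=462, (5*15 - -8*9)=147, (-8*16 - -30*15)=322, (-30*-7 - 0*16)=210; twice the area = |1372| = 1372; area = 686; answer 686

686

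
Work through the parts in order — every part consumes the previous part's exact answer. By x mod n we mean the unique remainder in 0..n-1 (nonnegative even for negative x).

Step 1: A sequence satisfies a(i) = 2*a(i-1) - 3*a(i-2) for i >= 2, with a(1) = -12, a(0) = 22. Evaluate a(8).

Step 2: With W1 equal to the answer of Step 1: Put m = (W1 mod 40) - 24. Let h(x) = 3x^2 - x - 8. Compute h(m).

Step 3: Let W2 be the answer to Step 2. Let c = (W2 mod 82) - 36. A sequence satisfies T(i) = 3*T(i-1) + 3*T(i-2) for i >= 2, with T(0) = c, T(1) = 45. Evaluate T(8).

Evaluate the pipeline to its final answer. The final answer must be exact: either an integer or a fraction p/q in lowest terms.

242271

Step 1: a(2) = 2*(-12) - 3*(22) = -90; iterating: a(2)=-90, a(3)=-144, a(4)=-18, a(5)=396, a(6)=846, a(7)=504, a(8)=-1530; answer -1530
Step 2: W1 = -1530; m = 6; 3*(6)^2 - 1*(6)^1 - 8 = (108) + (-6) + (-8) = 94; answer 94
Step 3: W2 = 94; c = -24; T(2) = 3*(45) + 3*(-24) = 63; iterating: T(2)=63, T(3)=324, T(4)=1161, T(5)=4455, T(6)=16848, T(7)=63909, T(8)=242271; answer 242271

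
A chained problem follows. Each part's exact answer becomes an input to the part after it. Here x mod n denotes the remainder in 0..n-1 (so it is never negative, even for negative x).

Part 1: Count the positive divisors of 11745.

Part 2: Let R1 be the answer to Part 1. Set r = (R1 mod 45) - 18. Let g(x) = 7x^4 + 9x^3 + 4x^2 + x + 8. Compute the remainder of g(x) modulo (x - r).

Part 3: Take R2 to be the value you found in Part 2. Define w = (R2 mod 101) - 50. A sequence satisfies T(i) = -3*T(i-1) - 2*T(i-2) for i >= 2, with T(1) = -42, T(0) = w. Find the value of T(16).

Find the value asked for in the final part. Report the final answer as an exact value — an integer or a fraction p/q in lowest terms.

Part 1: 11745 = 3^4 * 5 * 29; number of divisors = (4+1) * (1+1) * (1+1) = 20; answer 20
Part 2: R1 = 20; r = 2; remainder = value at the root: 7*(2)^4 + 9*(2)^3 + 4*(2)^2 + 1*(2)^1 + 8 = (112) + (72) + (16) + (2) + (8) = 210; answer 210
Part 3: R2 = 210; w = -42; T(2) = -3*(-42) - 2*(-42) = 210; iterating: T(2)=210, T(3)=-546, T(4)=1218, T(5)=-2562, T(6)=5250, T(7)=-10626, T(8)=21378, T(9)=-42882, T(10)=85890, T(11)=-171906, T(12)=343938, T(13)=-688002, T(14)=1376130, T(15)=-2752386, T(16)=5504898; answer 5504898

5504898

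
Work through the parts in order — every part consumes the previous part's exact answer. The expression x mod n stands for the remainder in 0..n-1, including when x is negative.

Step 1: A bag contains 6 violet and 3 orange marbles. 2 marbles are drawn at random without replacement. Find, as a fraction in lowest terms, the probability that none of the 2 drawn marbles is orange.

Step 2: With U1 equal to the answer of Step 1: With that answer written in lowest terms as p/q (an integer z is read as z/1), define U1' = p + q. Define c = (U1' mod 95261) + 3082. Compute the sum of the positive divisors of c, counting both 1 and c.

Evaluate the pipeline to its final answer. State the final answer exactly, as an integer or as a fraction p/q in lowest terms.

4136

Step 1: total draws C(9,2) = 36; favorable C(6,2) = 15; P = 5/12; answer 5/12
Step 2: U1 = 5/12; threaded value p + q = 17; c = 3099; 3099 = 3 * 1033; sigma = (1 + 3) * (1 + 1033) = 4 * 1034 = 4136; answer 4136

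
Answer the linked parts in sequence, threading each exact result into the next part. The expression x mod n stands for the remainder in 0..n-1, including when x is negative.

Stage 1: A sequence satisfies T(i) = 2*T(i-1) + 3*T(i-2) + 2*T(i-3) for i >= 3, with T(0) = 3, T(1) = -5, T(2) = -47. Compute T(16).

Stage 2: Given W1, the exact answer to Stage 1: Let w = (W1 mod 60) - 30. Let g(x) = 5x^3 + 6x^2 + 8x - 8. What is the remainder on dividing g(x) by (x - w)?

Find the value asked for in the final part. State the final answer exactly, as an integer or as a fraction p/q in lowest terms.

Stage 1: T(3) = 2*(-47) + 3*(-5) + 2*(3) = -103; iterating: T(3)=-103, T(4)=-357, T(5)=-1117, T(6)=-3511, T(7)=-11087, T(8)=-34941, T(9)=-110165, T(10)=-347327, T(11)=-1095031, T(12)=-3452373, T(13)=-10884493, T(14)=-34316167, T(15)=-108190559, T(16)=-341098605; answer -341098605
Stage 2: W1 = -341098605; w = -15; remainder = value at the root: 5*(-15)^3 + 6*(-15)^2 + 8*(-15)^1 - 8 = (-16875) + (1350) + (-120) + (-8) = -15653; answer -15653

-15653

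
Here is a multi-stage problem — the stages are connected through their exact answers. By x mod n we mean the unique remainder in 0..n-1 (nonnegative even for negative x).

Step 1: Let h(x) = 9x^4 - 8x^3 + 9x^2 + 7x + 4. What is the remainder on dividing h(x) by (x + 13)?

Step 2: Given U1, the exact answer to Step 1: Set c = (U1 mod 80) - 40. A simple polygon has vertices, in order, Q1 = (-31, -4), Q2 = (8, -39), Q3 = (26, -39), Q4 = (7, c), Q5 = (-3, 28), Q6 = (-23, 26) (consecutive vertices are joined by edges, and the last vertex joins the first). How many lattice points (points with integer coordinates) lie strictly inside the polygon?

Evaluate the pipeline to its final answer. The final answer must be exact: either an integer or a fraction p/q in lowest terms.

2202

Step 1: remainder = value at the root: 9*(-13)^4 - 8*(-13)^3 + 9*(-13)^2 + 7*(-13)^1 + 4 = (257049) + (17576) + (1521) + (-91) + (4) = 276059; answer 276059
Step 2: U1 = 276059; c = 19; cross terms: (-31*-39 - 8*-4)=1241, (8*-39 - 26*-39)=702, (26*19 - 7*-39)=767, (7*28 - -3*19)=253, (-3*26 - -23*28)=566, (-23*-4 - -31*26)=898; twice the area = |4427| = 4427; area = 4427/2; boundary points = 1 + 18 + 1 + 1 + 2 + 2 = 25; strictly interior points = area - boundary/2 + 1 = 2202; answer 2202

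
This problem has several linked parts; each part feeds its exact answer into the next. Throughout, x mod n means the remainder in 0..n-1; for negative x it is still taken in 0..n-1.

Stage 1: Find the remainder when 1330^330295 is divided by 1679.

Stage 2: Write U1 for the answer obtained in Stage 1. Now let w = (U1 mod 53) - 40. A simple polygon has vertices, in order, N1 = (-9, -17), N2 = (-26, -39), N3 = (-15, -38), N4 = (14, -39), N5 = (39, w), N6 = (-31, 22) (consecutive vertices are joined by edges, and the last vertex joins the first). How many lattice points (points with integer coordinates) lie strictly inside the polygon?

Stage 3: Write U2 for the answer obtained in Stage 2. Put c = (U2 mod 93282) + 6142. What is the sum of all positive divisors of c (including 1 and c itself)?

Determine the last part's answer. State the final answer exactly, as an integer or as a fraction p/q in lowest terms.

Stage 1: squarings mod 1679: 1330^1=1330, 1330^2=913, 1330^4=785, 1330^8=32, 1330^16=1024, 1330^32=880, 1330^64=381, 1330^128=767, 1330^256=639, 1330^512=324, 1330^1024=878, 1330^2048=223, 1330^4096=1038, 1330^8192=1205, 1330^16384=1369, 1330^32768=397, 1330^65536=1462, 1330^131072=77, 1330^262144=892; 1330^330295 = 1330^1 * 1330^2 * 1330^4 * 1330^16 * 1330^32 * 1330^512 * 1330^2048 * 1330^65536 * 1330^262144 = 493 (mod 1679); answer 493
Stage 2: U1 = 493; w = -24; cross terms: (-9*-39 - -26*-17)=-91, (-26*-38 - -15*-39)=403, (-15*-39 - 14*-38)=1117, (14*-24 - 39*-39)=1185, (39*22 - -31*-24)=114, (-31*-17 - -9*22)=725; twice the area = |3453| = 3453; area = 3453/2; boundary points = 1 + 1 + 1 + 5 + 2 + 1 = 11; strictly interior points = area - boundary/2 + 1 = 1722; answer 1722
Stage 3: U2 = 1722; c = 7864; 7864 = 2^3 * 983; sigma = (1 + 2 + 4 + 8) * (1 + 983) = 15 * 984 = 14760; answer 14760

14760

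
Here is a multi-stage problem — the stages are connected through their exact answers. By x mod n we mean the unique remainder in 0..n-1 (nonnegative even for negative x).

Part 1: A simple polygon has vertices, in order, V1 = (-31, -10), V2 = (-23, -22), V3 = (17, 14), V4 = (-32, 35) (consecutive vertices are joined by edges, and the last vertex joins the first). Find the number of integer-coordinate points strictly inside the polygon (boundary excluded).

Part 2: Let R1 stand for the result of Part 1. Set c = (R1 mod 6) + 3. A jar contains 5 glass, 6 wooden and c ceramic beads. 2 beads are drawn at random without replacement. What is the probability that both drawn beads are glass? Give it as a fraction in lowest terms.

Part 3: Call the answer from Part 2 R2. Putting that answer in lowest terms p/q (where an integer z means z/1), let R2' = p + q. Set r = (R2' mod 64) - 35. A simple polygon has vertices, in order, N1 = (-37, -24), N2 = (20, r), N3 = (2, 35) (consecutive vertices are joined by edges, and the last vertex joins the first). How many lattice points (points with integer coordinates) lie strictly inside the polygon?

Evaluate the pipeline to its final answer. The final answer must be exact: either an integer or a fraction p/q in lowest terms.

861

Part 1: cross terms: (-31*-22 - -23*-10)=452, (-23*14 - 17*-22)=52, (17*35 - -32*14)=1043, (-32*-10 - -31*35)=1405; twice the area = |2952| = 2952; area = 1476; boundary points = 4 + 4 + 7 + 1 = 16; strictly interior points = area - boundary/2 + 1 = 1469; answer 1469
Part 2: R1 = 1469; c = 8; total draws C(19,2) = 171; favorable C(5,2) = 10; P = 10/171; answer 10/171
Part 3: R2 = 10/171; threaded value p + q = 181; r = 18; cross terms: (-37*18 - 20*-24)=-186, (20*35 - 2*18)=664, (2*-24 - -37*35)=1247; twice the area = |1725| = 1725; area = 1725/2; boundary points = 3 + 1 + 1 = 5; strictly interior points = area - boundary/2 + 1 = 861; answer 861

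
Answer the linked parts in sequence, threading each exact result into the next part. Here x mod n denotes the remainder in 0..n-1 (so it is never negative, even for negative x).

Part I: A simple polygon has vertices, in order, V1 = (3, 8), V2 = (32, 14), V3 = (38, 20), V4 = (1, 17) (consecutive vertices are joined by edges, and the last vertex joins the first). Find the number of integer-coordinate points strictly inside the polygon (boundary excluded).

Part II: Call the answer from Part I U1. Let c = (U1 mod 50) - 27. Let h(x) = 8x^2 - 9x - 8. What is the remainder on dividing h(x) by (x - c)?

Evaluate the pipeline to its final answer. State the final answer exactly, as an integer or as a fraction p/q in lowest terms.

Part I: cross terms: (3*14 - 32*8)=-214, (32*20 - 38*14)=108, (38*17 - 1*20)=626, (1*8 - 3*17)=-43; twice the area = |477| = 477; area = 477/2; boundary points = 1 + 6 + 1 + 1 = 9; strictly interior points = area - boundary/2 + 1 = 235; answer 235
Part II: U1 = 235; c = 8; remainder = value at the root: 8*(8)^2 - 9*(8)^1 - 8 = (512) + (-72) + (-8) = 432; answer 432

432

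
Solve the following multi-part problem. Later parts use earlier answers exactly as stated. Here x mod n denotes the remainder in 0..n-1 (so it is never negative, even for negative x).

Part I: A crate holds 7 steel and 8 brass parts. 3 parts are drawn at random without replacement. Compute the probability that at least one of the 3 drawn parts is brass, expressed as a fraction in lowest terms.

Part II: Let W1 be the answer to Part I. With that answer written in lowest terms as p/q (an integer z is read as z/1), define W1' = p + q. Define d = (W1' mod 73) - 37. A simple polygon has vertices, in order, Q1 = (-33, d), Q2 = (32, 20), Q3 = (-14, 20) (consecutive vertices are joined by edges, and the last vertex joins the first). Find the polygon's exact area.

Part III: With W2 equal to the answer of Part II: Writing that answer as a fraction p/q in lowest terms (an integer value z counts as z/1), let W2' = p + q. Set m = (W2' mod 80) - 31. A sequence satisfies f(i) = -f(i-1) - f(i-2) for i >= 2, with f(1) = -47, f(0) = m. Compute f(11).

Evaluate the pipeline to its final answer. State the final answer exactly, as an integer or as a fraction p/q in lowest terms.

61

Part I: total draws C(15,3) = 455; complement C(7,3) = 35; favorable 455 - 35 = 420; P = 12/13; answer 12/13
Part II: W1 = 12/13; threaded value p + q = 25; d = -12; cross terms: (-33*20 - 32*-12)=-276, (32*20 - -14*20)=920, (-14*-12 - -33*20)=828; twice the area = |1472| = 1472; area = 736; answer 736
Part III: W2 = 736; threaded value p + q = 737; m = -14; f(2) = -1*(-47) - 1*(-14) = 61; iterating: f(2)=61, f(3)=-14, f(4)=-47, f(5)=61, f(6)=-14, f(7)=-47, f(8)=61, f(9)=-14, f(10)=-47, f(11)=61; answer 61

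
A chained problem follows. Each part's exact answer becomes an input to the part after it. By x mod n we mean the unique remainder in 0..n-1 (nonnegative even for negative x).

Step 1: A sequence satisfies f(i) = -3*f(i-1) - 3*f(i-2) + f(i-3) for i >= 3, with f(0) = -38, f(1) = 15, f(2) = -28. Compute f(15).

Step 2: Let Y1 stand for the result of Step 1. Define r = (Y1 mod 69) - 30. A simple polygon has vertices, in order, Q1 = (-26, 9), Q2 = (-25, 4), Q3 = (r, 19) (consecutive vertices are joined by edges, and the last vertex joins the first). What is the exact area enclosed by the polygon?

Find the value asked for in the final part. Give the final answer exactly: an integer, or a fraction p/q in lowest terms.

20

Step 1: f(3) = -3*(-28) - 3*(15) + 1*(-38) = 1; iterating: f(3)=1, f(4)=96, f(5)=-319, f(6)=670, f(7)=-957, f(8)=542, f(9)=1915, f(10)=-8328, f(11)=19781, f(12)=-32444, f(13)=29661, f(14)=28130, f(15)=-205817; answer -205817
Step 2: Y1 = -205817; r = -20; cross terms: (-26*4 - -25*9)=121, (-25*19 - -20*4)=-395, (-20*9 - -26*19)=314; twice the area = |40| = 40; area = 20; answer 20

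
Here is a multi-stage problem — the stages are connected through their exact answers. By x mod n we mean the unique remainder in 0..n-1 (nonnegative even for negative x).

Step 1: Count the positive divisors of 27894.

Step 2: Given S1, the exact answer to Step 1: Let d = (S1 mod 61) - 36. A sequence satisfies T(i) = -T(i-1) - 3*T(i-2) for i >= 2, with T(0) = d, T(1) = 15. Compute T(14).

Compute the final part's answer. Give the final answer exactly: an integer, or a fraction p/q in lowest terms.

-34131

Step 1: 27894 = 2 * 3 * 4649; number of divisors = (1+1) * (1+1) * (1+1) = 8; answer 8
Step 2: S1 = 8; d = -28; T(2) = -1*(15) - 3*(-28) = 69; iterating: T(2)=69, T(3)=-114, T(4)=-93, T(5)=435, T(6)=-156, T(7)=-1149, T(8)=1617, T(9)=1830, T(10)=-6681, T(11)=1191, T(12)=18852, T(13)=-22425, T(14)=-34131; answer -34131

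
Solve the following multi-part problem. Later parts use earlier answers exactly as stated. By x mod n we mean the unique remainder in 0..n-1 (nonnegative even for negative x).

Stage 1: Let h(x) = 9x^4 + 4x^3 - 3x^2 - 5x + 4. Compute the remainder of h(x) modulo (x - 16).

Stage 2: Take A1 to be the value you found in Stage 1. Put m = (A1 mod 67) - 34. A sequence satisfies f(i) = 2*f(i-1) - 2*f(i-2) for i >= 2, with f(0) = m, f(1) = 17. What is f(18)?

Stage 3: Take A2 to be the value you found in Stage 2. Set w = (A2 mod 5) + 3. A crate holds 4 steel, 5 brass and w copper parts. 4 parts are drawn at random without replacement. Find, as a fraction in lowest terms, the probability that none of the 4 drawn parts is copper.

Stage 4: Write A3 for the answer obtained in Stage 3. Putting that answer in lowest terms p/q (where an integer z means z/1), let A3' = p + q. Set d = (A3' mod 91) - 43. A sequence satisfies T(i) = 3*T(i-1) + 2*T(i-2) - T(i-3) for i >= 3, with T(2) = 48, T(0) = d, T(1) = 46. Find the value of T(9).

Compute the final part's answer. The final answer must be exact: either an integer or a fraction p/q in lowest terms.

Stage 1: remainder = value at the root: 9*(16)^4 + 4*(16)^3 - 3*(16)^2 - 5*(16)^1 + 4 = (589824) + (16384) + (-768) + (-80) + (4) = 605364; answer 605364
Stage 2: A1 = 605364; m = -15; f(2) = 2*(17) - 2*(-15) = 64; iterating: f(2)=64, f(3)=94, f(4)=60, f(5)=-68, f(6)=-256, f(7)=-376, f(8)=-240, f(9)=272, f(10)=1024, f(11)=1504, f(12)=960, f(13)=-1088, f(14)=-4096, f(15)=-6016, f(16)=-3840, f(17)=4352, f(18)=16384; answer 16384
Stage 3: A2 = 16384; w = 7; total draws C(16,4) = 1820; favorable C(9,4) = 126; P = 9/130; answer 9/130
Stage 4: A3 = 9/130; threaded value p + q = 139; d = 5; T(3) = 3*(48) + 2*(46) - 1*(5) = 231; iterating: T(3)=231, T(4)=743, T(5)=2643, T(6)=9184, T(7)=32095, T(8)=112010, T(9)=391036; answer 391036

391036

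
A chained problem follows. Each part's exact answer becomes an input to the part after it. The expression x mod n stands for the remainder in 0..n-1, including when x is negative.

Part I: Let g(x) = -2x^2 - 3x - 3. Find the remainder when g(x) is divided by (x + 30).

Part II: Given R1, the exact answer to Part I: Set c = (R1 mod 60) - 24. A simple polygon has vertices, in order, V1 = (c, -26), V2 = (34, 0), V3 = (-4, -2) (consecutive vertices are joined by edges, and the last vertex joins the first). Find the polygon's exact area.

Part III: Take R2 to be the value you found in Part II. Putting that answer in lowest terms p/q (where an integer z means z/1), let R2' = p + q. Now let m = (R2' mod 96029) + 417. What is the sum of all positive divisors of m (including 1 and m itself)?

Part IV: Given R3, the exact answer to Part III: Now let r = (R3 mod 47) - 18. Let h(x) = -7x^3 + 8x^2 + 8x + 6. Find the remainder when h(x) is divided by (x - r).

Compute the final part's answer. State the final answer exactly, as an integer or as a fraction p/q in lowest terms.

-38082

Part I: remainder = value at the root: -2*(-30)^2 - 3*(-30)^1 - 3 = (-1800) + (90) + (-3) = -1713; answer -1713
Part II: R1 = -1713; c = 3; cross terms: (3*0 - 34*-26)=884, (34*-2 - -4*0)=-68, (-4*-26 - 3*-2)=110; twice the area = |926| = 926; area = 463; answer 463
Part III: R2 = 463; threaded value p + q = 464; m = 881; 881 is prime, so its only divisors are 1 and 881; sigma = 1 + 881 = 882; answer 882
Part IV: R3 = 882; r = 18; remainder = value at the root: -7*(18)^3 + 8*(18)^2 + 8*(18)^1 + 6 = (-40824) + (2592) + (144) + (6) = -38082; answer -38082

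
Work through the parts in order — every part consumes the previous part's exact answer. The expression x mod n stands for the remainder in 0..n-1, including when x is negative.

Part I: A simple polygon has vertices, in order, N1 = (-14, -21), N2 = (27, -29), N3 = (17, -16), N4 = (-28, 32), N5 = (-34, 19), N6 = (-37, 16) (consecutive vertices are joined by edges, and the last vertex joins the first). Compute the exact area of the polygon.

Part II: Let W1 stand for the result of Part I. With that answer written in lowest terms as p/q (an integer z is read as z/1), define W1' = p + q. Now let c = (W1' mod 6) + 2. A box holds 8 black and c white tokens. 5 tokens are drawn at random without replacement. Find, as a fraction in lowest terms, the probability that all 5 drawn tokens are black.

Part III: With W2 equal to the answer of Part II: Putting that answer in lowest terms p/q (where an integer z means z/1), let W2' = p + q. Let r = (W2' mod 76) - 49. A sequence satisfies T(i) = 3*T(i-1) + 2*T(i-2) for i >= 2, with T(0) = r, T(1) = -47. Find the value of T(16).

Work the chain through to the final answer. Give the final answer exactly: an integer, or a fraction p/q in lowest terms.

Part I: cross terms: (-14*-29 - 27*-21)=973, (27*-16 - 17*-29)=61, (17*32 - -28*-16)=96, (-28*19 - -34*32)=556, (-34*16 - -37*19)=159, (-37*-21 - -14*16)=1001; twice the area = |2846| = 2846; area = 1423; answer 1423
Part II: W1 = 1423; threaded value p + q = 1424; c = 4; total draws C(12,5) = 792; favorable C(8,5) = 56; P = 7/99; answer 7/99
Part III: W2 = 7/99; threaded value p + q = 106; r = -19; T(2) = 3*(-47) + 2*(-19) = -179; iterating: T(2)=-179, T(3)=-631, T(4)=-2251, T(5)=-8015, T(6)=-28547, T(7)=-101671, T(8)=-362107, T(9)=-1289663, T(10)=-4593203, T(11)=-16358935, T(12)=-58263211, T(13)=-207507503, T(14)=-739048931, T(15)=-2632161799, T(16)=-9374583259; answer -9374583259

-9374583259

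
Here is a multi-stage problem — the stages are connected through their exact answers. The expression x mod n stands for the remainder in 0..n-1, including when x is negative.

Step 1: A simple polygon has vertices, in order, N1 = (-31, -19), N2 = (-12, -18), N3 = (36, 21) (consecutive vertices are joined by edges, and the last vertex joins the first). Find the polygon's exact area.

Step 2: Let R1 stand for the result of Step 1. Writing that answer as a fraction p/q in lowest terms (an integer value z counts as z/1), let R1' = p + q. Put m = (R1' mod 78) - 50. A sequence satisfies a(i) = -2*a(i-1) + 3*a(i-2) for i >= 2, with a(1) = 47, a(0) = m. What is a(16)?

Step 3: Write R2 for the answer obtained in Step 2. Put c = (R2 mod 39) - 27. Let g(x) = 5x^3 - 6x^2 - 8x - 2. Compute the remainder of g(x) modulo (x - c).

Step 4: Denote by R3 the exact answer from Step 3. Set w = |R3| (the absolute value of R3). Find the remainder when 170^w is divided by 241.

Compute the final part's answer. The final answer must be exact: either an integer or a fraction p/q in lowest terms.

Step 1: cross terms: (-31*-18 - -12*-19)=330, (-12*21 - 36*-18)=396, (36*-19 - -31*21)=-33; twice the area = |693| = 693; area = 693/2; answer 693/2
Step 2: R1 = 693/2; threaded value p + q = 695; m = 21; a(2) = -2*(47) + 3*(21) = -31; iterating: a(2)=-31, a(3)=203, a(4)=-499, a(5)=1607, a(6)=-4711, a(7)=14243, a(8)=-42619, a(9)=127967, a(10)=-383791, a(11)=1151483, a(12)=-3454339, a(13)=10363127, a(14)=-31089271, a(15)=93267923, a(16)=-279803659; answer -279803659
Step 3: R2 = -279803659; c = -19; remainder = value at the root: 5*(-19)^3 - 6*(-19)^2 - 8*(-19)^1 - 2 = (-34295) + (-2166) + (152) + (-2) = -36311; answer -36311
Step 4: R3 = -36311; w = 36311; squarings mod 241: 170^1=170, 170^2=221, 170^4=159, 170^8=217, 170^16=94, 170^32=160, 170^64=54, 170^128=24, 170^256=94, 170^512=160, 170^1024=54, 170^2048=24, 170^4096=94, 170^8192=160, 170^16384=54, 170^32768=24; 170^36311 = 170^1 * 170^2 * 170^4 * 170^16 * 170^64 * 170^128 * 170^256 * 170^1024 * 170^2048 * 170^32768 = 171 (mod 241); answer 171

171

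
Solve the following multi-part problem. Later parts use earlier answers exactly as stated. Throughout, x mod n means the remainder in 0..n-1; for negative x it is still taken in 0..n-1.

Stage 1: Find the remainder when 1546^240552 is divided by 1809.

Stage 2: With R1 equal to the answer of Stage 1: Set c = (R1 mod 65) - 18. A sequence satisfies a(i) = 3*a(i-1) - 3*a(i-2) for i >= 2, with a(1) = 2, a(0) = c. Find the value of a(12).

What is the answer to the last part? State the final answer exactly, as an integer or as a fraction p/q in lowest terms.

Stage 1: squarings mod 1809: 1546^1=1546, 1546^2=427, 1546^4=1429, 1546^8=1489, 1546^16=1096, 1546^32=40, 1546^64=1600, 1546^128=265, 1546^256=1483, 1546^512=1354, 1546^1024=799, 1546^2048=1633, 1546^4096=223, 1546^8192=886, 1546^16384=1699, 1546^32768=1246, 1546^65536=394, 1546^131072=1471; 1546^240552 = 1546^8 * 1546^32 * 1546^128 * 1546^256 * 1546^512 * 1546^2048 * 1546^8192 * 1546^32768 * 1546^65536 * 1546^131072 = 1027 (mod 1809); answer 1027
Stage 2: R1 = 1027; c = 34; a(2) = 3*(2) - 3*(34) = -96; iterating: a(2)=-96, a(3)=-294, a(4)=-594, a(5)=-900, a(6)=-918, a(7)=-54, a(8)=2592, a(9)=7938, a(10)=16038, a(11)=24300, a(12)=24786; answer 24786

24786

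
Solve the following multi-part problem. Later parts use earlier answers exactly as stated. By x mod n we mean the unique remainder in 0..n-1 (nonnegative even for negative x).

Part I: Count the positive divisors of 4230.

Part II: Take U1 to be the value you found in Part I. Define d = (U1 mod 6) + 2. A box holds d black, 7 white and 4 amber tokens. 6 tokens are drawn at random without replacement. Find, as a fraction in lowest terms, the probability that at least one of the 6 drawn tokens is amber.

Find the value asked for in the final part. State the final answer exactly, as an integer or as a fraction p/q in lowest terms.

Part I: 4230 = 2 * 3^2 * 5 * 47; number of divisors = (1+1) * (2+1) * (1+1) * (1+1) = 24; answer 24
Part II: U1 = 24; d = 2; total draws C(13,6) = 1716; complement C(9,6) = 84; favorable 1716 - 84 = 1632; P = 136/143; answer 136/143

136/143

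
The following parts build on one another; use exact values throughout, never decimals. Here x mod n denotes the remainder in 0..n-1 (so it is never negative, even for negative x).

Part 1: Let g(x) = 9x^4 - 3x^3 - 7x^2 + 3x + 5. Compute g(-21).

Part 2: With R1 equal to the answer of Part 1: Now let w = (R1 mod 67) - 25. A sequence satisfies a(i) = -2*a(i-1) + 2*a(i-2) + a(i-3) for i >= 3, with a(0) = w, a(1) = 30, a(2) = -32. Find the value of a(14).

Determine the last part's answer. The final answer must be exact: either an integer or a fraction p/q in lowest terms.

-3701408

Part 1: 9*(-21)^4 - 3*(-21)^3 - 7*(-21)^2 + 3*(-21)^1 + 5 = (1750329) + (27783) + (-3087) + (-63) + (5) = 1774967; answer 1774967
Part 2: R1 = 1774967; w = -22; a(3) = -2*(-32) + 2*(30) + 1*(-22) = 102; iterating: a(3)=102, a(4)=-238, a(5)=648, a(6)=-1670, a(7)=4398, a(8)=-11488, a(9)=30102, a(10)=-78782, a(11)=206280, a(12)=-540022, a(13)=1413822, a(14)=-3701408; answer -3701408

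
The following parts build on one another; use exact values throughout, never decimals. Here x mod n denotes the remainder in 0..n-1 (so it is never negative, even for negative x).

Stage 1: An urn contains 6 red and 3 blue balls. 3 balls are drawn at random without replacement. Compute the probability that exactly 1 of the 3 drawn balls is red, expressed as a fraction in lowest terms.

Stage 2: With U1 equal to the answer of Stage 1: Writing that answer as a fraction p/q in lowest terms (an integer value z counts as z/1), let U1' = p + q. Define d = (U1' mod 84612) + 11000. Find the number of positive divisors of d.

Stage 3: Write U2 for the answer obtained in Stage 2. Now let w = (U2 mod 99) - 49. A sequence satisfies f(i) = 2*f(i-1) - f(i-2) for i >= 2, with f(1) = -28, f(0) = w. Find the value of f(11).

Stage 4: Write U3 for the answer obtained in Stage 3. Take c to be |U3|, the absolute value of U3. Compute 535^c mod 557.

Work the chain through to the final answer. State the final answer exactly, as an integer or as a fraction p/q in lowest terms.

Stage 1: total draws C(9,3) = 84; favorable C(6,1)*C(3,2) = 18; P = 3/14; answer 3/14
Stage 2: U1 = 3/14; threaded value p + q = 17; d = 11017; 11017 = 23 * 479; number of divisors = (1+1) * (1+1) = 4; answer 4
Stage 3: U2 = 4; w = -45; f(2) = 2*(-28) - 1*(-45) = -11; iterating: f(2)=-11, f(3)=6, f(4)=23, f(5)=40, f(6)=57, f(7)=74, f(8)=91, f(9)=108, f(10)=125, f(11)=142; answer 142
Stage 4: U3 = 142; c = 142; squarings mod 557: 535^1=535, 535^2=484, 535^4=316, 535^8=153, 535^16=15, 535^32=225, 535^64=495, 535^128=502; 535^142 = 535^2 * 535^4 * 535^8 * 535^128 = 492 (mod 557); answer 492

492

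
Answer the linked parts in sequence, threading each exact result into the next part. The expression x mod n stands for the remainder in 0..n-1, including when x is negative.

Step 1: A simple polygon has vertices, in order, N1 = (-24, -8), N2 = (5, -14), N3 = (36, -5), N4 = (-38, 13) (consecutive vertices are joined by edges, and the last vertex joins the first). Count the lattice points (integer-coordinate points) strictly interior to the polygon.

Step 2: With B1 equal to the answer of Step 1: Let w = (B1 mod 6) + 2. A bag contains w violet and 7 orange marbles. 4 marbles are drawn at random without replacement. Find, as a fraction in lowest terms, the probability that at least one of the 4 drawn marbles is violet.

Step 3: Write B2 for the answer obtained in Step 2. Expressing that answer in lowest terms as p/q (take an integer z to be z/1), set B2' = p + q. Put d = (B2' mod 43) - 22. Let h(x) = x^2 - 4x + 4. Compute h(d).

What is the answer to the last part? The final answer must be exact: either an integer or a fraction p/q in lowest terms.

Step 1: cross terms: (-24*-14 - 5*-8)=376, (5*-5 - 36*-14)=479, (36*13 - -38*-5)=278, (-38*-8 - -24*13)=616; twice the area = |1749| = 1749; area = 1749/2; boundary points = 1 + 1 + 2 + 7 = 11; strictly interior points = area - boundary/2 + 1 = 870; answer 870
Step 2: B1 = 870; w = 2; total draws C(9,4) = 126; complement C(7,4) = 35; favorable 126 - 35 = 91; P = 13/18; answer 13/18
Step 3: B2 = 13/18; threaded value p + q = 31; d = 9; 1*(9)^2 - 4*(9)^1 + 4 = (81) + (-36) + (4) = 49; answer 49

49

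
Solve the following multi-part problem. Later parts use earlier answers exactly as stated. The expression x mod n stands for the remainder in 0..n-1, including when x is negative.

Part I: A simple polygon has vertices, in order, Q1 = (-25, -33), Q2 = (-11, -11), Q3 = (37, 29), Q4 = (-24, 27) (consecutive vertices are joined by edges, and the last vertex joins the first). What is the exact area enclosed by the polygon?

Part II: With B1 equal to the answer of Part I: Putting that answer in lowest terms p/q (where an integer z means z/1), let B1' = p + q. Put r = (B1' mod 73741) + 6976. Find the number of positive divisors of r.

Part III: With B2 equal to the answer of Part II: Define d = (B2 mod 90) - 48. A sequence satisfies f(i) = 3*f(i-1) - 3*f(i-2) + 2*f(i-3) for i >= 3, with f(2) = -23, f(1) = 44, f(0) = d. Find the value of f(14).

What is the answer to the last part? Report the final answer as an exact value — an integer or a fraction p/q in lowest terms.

Part I: cross terms: (-25*-11 - -11*-33)=-88, (-11*29 - 37*-11)=88, (37*27 - -24*29)=1695, (-24*-33 - -25*27)=1467; twice the area = |3162| = 3162; area = 1581; answer 1581
Part II: B1 = 1581; threaded value p + q = 1582; r = 8558; 8558 = 2 * 11 * 389; number of divisors = (1+1) * (1+1) * (1+1) = 8; answer 8
Part III: B2 = 8; d = -40; f(3) = 3*(-23) - 3*(44) + 2*(-40) = -281; iterating: f(3)=-281, f(4)=-686, f(5)=-1261, f(6)=-2287, f(7)=-4450, f(8)=-9011, f(9)=-18257, f(10)=-36638, f(11)=-73165, f(12)=-146095, f(13)=-292066, f(14)=-584243; answer -584243

-584243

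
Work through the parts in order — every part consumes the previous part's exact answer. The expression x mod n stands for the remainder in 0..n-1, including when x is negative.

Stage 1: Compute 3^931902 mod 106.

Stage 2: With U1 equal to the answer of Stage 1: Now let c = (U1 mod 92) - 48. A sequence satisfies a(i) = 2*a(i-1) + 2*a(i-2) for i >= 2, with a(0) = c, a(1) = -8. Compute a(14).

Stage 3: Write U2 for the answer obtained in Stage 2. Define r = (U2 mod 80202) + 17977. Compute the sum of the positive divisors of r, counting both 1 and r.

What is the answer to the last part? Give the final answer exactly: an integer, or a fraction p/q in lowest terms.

54684

Stage 1: squarings mod 106: 3^1=3, 3^2=9, 3^4=81, 3^8=95, 3^16=15, 3^32=13, 3^64=63, 3^128=47, 3^256=89, 3^512=77, 3^1024=99, 3^2048=49, 3^4096=69, 3^8192=97, 3^16384=81, 3^32768=95, 3^65536=15, 3^131072=13, 3^262144=63, 3^524288=47; 3^931902 = 3^2 * 3^4 * 3^8 * 3^16 * 3^32 * 3^2048 * 3^4096 * 3^8192 * 3^131072 * 3^262144 * 3^524288 = 7 (mod 106); answer 7
Stage 2: U1 = 7; c = -41; a(2) = 2*(-8) + 2*(-41) = -98; iterating: a(2)=-98, a(3)=-212, a(4)=-620, a(5)=-1664, a(6)=-4568, a(7)=-12464, a(8)=-34064, a(9)=-93056, a(10)=-254240, a(11)=-694592, a(12)=-1897664, a(13)=-5184512, a(14)=-14164352; answer -14164352
Stage 3: U2 = -14164352; r = 49379; 49379 = 11 * 67^2; sigma = (1 + 11) * (1 + 67 + 4489) = 12 * 4557 = 54684; answer 54684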